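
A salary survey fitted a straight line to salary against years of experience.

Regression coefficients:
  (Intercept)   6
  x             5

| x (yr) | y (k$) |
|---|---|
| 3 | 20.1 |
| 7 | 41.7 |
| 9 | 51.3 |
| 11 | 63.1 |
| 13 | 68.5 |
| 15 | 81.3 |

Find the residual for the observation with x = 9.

ŷ = 6 + 5·9 = 51
r = 51.3 − 51 = 0.3

r = 0.3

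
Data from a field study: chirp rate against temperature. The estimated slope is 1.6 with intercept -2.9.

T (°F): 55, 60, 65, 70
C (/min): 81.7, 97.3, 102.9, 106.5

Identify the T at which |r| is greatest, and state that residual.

T=55: Ĉ = -2.9 + 1.6·55 = 85.1; r = 81.7 − 85.1 = -3.4
T=60: Ĉ = -2.9 + 1.6·60 = 93.1; r = 97.3 − 93.1 = 4.2
T=65: Ĉ = -2.9 + 1.6·65 = 101.1; r = 102.9 − 101.1 = 1.8
T=70: Ĉ = -2.9 + 1.6·70 = 109.1; r = 106.5 − 109.1 = -2.6
Largest |r| is 4.2 at T = 60, residual 4.2.

T = 60, r = 4.2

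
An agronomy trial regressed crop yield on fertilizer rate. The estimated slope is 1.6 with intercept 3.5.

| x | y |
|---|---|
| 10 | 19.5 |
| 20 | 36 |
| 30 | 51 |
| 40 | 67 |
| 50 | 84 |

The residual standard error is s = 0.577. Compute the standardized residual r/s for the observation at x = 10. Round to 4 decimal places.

0.0000

ŷ = 3.5 + 1.6·10 = 19.5
r = 19.5 − 19.5 = 0
r/s = 0 / 0.577 = 0.0000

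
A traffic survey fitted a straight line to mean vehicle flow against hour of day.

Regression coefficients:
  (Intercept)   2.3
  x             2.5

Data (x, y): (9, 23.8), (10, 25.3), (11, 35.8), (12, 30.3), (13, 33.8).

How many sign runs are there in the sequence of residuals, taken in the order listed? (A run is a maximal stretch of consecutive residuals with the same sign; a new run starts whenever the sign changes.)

x=9: ŷ = 2.3 + 2.5·9 = 24.8; r = 23.8 − 24.8 = -1
x=10: ŷ = 2.3 + 2.5·10 = 27.3; r = 25.3 − 27.3 = -2
x=11: ŷ = 2.3 + 2.5·11 = 29.8; r = 35.8 − 29.8 = 6
x=12: ŷ = 2.3 + 2.5·12 = 32.3; r = 30.3 − 32.3 = -2
x=13: ŷ = 2.3 + 2.5·13 = 34.8; r = 33.8 − 34.8 = -1
Signs: − − + − −
Runs: −×2, +×1, −×2 → 3

3 runs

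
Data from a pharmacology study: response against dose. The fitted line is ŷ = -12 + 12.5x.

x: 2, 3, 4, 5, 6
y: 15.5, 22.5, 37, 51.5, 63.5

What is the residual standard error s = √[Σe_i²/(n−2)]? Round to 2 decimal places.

x=2: ŷ = -12 + 12.5·2 = 13; e = 15.5 − 13 = 2.5
x=3: ŷ = -12 + 12.5·3 = 25.5; e = 22.5 − 25.5 = -3
x=4: ŷ = -12 + 12.5·4 = 38; e = 37 − 38 = -1
x=5: ŷ = -12 + 12.5·5 = 50.5; e = 51.5 − 50.5 = 1
x=6: ŷ = -12 + 12.5·6 = 63; e = 63.5 − 63 = 0.5
SSE = 6.25 + 9 + 1 + 1 + 0.25 = 17.5
s = √(17.5/3) = √5.83333 ≈ 2.42

s = 2.42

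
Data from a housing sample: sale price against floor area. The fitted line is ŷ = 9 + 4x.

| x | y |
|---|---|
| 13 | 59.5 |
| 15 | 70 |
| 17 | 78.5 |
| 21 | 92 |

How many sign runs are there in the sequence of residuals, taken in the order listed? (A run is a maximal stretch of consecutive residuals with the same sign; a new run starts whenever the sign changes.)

x=13: ŷ = 9 + 4·13 = 61; r = 59.5 − 61 = -1.5
x=15: ŷ = 9 + 4·15 = 69; r = 70 − 69 = 1
x=17: ŷ = 9 + 4·17 = 77; r = 78.5 − 77 = 1.5
x=21: ŷ = 9 + 4·21 = 93; r = 92 − 93 = -1
Signs: − + + −
Runs: −×1, +×2, −×1 → 3

3 runs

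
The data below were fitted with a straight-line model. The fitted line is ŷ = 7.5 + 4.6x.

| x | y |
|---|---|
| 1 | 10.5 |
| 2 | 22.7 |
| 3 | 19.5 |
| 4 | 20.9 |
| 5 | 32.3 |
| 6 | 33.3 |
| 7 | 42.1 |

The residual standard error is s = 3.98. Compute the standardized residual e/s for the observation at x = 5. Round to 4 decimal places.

0.4523

ŷ = 7.5 + 4.6·5 = 30.5
e = 32.3 − 30.5 = 1.8
e/s = 1.8 / 3.98 = 0.4523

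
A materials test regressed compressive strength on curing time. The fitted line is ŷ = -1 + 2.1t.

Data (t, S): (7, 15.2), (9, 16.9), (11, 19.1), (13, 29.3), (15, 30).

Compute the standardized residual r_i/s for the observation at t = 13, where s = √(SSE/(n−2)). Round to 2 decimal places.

1.12

t=7: ŷ = -1 + 2.1·7 = 13.7; r = 15.2 − 13.7 = 1.5
t=9: ŷ = -1 + 2.1·9 = 17.9; r = 16.9 − 17.9 = -1
t=11: ŷ = -1 + 2.1·11 = 22.1; r = 19.1 − 22.1 = -3
t=13: ŷ = -1 + 2.1·13 = 26.3; r = 29.3 − 26.3 = 3
t=15: ŷ = -1 + 2.1·15 = 30.5; r = 30 − 30.5 = -0.5
SSE = 2.25 + 1 + 9 + 9 + 0.25 = 21.5
s = √(21.5/3) = 2.67706
r/s = 3 / 2.67706 = 1.12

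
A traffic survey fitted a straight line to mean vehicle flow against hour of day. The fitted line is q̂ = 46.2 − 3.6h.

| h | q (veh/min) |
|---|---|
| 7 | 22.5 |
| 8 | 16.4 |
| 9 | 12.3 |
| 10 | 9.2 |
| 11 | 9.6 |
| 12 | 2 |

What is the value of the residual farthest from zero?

r = 3

h=7: q̂ = 46.2 − 3.6·7 = 21; r = 22.5 − 21 = 1.5
h=8: q̂ = 46.2 − 3.6·8 = 17.4; r = 16.4 − 17.4 = -1
h=9: q̂ = 46.2 − 3.6·9 = 13.8; r = 12.3 − 13.8 = -1.5
h=10: q̂ = 46.2 − 3.6·10 = 10.2; r = 9.2 − 10.2 = -1
h=11: q̂ = 46.2 − 3.6·11 = 6.6; r = 9.6 − 6.6 = 3
h=12: q̂ = 46.2 − 3.6·12 = 3; r = 2 − 3 = -1
Largest |r| is 3 at h = 11, residual 3.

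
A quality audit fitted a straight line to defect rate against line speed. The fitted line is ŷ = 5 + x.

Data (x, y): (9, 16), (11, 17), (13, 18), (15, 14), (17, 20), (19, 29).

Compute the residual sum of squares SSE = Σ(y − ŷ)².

SSE = 70

x=9: ŷ = 5 + 9 = 14; e = 16 − 14 = 2
x=11: ŷ = 5 + 11 = 16; e = 17 − 16 = 1
x=13: ŷ = 5 + 13 = 18; e = 18 − 18 = 0
x=15: ŷ = 5 + 15 = 20; e = 14 − 20 = -6
x=17: ŷ = 5 + 17 = 22; e = 20 − 22 = -2
x=19: ŷ = 5 + 19 = 24; e = 29 − 24 = 5
SSE = 4 + 1 + 0 + 36 + 4 + 25 = 70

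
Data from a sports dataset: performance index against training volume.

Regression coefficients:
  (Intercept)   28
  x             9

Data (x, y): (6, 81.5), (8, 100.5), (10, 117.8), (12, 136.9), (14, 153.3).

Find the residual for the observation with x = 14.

e = -0.7

ŷ = 28 + 9·14 = 154
e = 153.3 − 154 = -0.7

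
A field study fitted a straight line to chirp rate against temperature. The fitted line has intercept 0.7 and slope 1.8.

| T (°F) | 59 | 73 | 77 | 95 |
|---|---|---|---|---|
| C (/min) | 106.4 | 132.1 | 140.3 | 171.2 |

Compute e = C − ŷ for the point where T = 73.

ŷ = 0.7 + 1.8·73 = 132.1
e = 132.1 − 132.1 = 0

e = 0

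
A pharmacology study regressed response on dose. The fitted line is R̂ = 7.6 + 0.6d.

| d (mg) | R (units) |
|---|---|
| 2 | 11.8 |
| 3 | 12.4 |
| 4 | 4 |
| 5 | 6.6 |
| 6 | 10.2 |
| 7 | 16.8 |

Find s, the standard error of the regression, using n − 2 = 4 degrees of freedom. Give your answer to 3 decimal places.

s = 4.899

d=2: R̂ = 7.6 + 0.6·2 = 8.8; e = 11.8 − 8.8 = 3
d=3: R̂ = 7.6 + 0.6·3 = 9.4; e = 12.4 − 9.4 = 3
d=4: R̂ = 7.6 + 0.6·4 = 10; e = 4 − 10 = -6
d=5: R̂ = 7.6 + 0.6·5 = 10.6; e = 6.6 − 10.6 = -4
d=6: R̂ = 7.6 + 0.6·6 = 11.2; e = 10.2 − 11.2 = -1
d=7: R̂ = 7.6 + 0.6·7 = 11.8; e = 16.8 − 11.8 = 5
SSE = 9 + 9 + 36 + 16 + 1 + 25 = 96
s = √(96/4) = √24 ≈ 4.899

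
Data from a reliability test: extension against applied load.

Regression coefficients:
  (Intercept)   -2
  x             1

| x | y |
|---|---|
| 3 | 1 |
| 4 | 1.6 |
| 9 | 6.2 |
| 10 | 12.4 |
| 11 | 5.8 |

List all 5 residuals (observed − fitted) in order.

0, -0.4, -0.8, 4.4, -3.2

x=3: ŷ = -2 + 3 = 1; r = 1 − 1 = 0
x=4: ŷ = -2 + 4 = 2; r = 1.6 − 2 = -0.4
x=9: ŷ = -2 + 9 = 7; r = 6.2 − 7 = -0.8
x=10: ŷ = -2 + 10 = 8; r = 12.4 − 8 = 4.4
x=11: ŷ = -2 + 11 = 9; r = 5.8 − 9 = -3.2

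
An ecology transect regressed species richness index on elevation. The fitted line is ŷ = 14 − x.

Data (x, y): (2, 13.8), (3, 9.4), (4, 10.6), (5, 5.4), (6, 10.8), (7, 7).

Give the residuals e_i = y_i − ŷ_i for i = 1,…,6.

1.8, -1.6, 0.6, -3.6, 2.8, 0

x=2: ŷ = 14 − 2 = 12; e = 13.8 − 12 = 1.8
x=3: ŷ = 14 − 3 = 11; e = 9.4 − 11 = -1.6
x=4: ŷ = 14 − 4 = 10; e = 10.6 − 10 = 0.6
x=5: ŷ = 14 − 5 = 9; e = 5.4 − 9 = -3.6
x=6: ŷ = 14 − 6 = 8; e = 10.8 − 8 = 2.8
x=7: ŷ = 14 − 7 = 7; e = 7 − 7 = 0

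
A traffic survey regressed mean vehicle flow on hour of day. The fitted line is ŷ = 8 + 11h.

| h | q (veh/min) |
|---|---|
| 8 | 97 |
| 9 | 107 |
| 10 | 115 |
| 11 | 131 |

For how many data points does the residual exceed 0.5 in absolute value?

3

h=8: ŷ = 8 + 11·8 = 96; r = 97 − 96 = 1
h=9: ŷ = 8 + 11·9 = 107; r = 107 − 107 = 0
h=10: ŷ = 8 + 11·10 = 118; r = 115 − 118 = -3
h=11: ŷ = 8 + 11·11 = 129; r = 131 − 129 = 2
|r| > 0.5: h=8 (|r|=1), h=10 (|r|=3), h=11 (|r|=2) → 3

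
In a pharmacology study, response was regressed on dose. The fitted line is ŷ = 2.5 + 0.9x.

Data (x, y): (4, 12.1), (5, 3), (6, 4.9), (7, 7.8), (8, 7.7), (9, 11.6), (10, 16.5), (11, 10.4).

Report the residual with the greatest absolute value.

r = 6

x=4: ŷ = 2.5 + 0.9·4 = 6.1; r = 12.1 − 6.1 = 6
x=5: ŷ = 2.5 + 0.9·5 = 7; r = 3 − 7 = -4
x=6: ŷ = 2.5 + 0.9·6 = 7.9; r = 4.9 − 7.9 = -3
x=7: ŷ = 2.5 + 0.9·7 = 8.8; r = 7.8 − 8.8 = -1
x=8: ŷ = 2.5 + 0.9·8 = 9.7; r = 7.7 − 9.7 = -2
x=9: ŷ = 2.5 + 0.9·9 = 10.6; r = 11.6 − 10.6 = 1
x=10: ŷ = 2.5 + 0.9·10 = 11.5; r = 16.5 − 11.5 = 5
x=11: ŷ = 2.5 + 0.9·11 = 12.4; r = 10.4 − 12.4 = -2
Largest |r| is 6 at x = 4, residual 6.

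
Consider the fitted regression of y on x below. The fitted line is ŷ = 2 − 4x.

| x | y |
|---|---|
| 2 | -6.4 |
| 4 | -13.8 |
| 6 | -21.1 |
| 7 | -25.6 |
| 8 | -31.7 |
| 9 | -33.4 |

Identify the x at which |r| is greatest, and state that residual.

x=2: ŷ = 2 − 4·2 = -6; r = -6.4 − (-6) = -0.4
x=4: ŷ = 2 − 4·4 = -14; r = -13.8 − (-14) = 0.2
x=6: ŷ = 2 − 4·6 = -22; r = -21.1 − (-22) = 0.9
x=7: ŷ = 2 − 4·7 = -26; r = -25.6 − (-26) = 0.4
x=8: ŷ = 2 − 4·8 = -30; r = -31.7 − (-30) = -1.7
x=9: ŷ = 2 − 4·9 = -34; r = -33.4 − (-34) = 0.6
Largest |r| is 1.7 at x = 8, residual -1.7.

x = 8, r = -1.7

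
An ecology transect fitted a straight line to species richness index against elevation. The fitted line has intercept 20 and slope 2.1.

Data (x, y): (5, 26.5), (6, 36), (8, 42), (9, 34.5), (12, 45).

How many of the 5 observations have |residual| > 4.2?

x=5: ŷ = 20 + 2.1·5 = 30.5; r = 26.5 − 30.5 = -4
x=6: ŷ = 20 + 2.1·6 = 32.6; r = 36 − 32.6 = 3.4
x=8: ŷ = 20 + 2.1·8 = 36.8; r = 42 − 36.8 = 5.2
x=9: ŷ = 20 + 2.1·9 = 38.9; r = 34.5 − 38.9 = -4.4
x=12: ŷ = 20 + 2.1·12 = 45.2; r = 45 − 45.2 = -0.2
|r| > 4.2: x=8 (|r|=5.2), x=9 (|r|=4.4) → 2

2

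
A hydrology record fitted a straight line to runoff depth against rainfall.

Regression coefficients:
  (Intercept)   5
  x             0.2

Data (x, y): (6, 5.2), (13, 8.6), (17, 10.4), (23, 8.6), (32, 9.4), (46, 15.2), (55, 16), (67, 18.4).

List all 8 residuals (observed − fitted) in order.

-1, 1, 2, -1, -2, 1, 0, 0

x=6: ŷ = 5 + 0.2·6 = 6.2; e = 5.2 − 6.2 = -1
x=13: ŷ = 5 + 0.2·13 = 7.6; e = 8.6 − 7.6 = 1
x=17: ŷ = 5 + 0.2·17 = 8.4; e = 10.4 − 8.4 = 2
x=23: ŷ = 5 + 0.2·23 = 9.6; e = 8.6 − 9.6 = -1
x=32: ŷ = 5 + 0.2·32 = 11.4; e = 9.4 − 11.4 = -2
x=46: ŷ = 5 + 0.2·46 = 14.2; e = 15.2 − 14.2 = 1
x=55: ŷ = 5 + 0.2·55 = 16; e = 16 − 16 = 0
x=67: ŷ = 5 + 0.2·67 = 18.4; e = 18.4 − 18.4 = 0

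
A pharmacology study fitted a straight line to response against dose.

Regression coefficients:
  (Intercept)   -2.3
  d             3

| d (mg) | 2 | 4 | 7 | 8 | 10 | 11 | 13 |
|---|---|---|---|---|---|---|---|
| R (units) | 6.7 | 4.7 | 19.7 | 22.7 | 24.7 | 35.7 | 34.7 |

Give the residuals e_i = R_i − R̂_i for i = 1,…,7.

d=2: R̂ = -2.3 + 3·2 = 3.7; e = 6.7 − 3.7 = 3
d=4: R̂ = -2.3 + 3·4 = 9.7; e = 4.7 − 9.7 = -5
d=7: R̂ = -2.3 + 3·7 = 18.7; e = 19.7 − 18.7 = 1
d=8: R̂ = -2.3 + 3·8 = 21.7; e = 22.7 − 21.7 = 1
d=10: R̂ = -2.3 + 3·10 = 27.7; e = 24.7 − 27.7 = -3
d=11: R̂ = -2.3 + 3·11 = 30.7; e = 35.7 − 30.7 = 5
d=13: R̂ = -2.3 + 3·13 = 36.7; e = 34.7 − 36.7 = -2

3, -5, 1, 1, -3, 5, -2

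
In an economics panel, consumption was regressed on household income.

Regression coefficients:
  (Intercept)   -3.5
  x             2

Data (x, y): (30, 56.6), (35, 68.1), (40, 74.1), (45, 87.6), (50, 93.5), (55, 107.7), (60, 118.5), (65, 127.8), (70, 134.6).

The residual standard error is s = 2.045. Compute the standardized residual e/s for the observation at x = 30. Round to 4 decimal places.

ŷ = -3.5 + 2·30 = 56.5
e = 56.6 − 56.5 = 0.1
e/s = 0.1 / 2.045 = 0.0489

0.0489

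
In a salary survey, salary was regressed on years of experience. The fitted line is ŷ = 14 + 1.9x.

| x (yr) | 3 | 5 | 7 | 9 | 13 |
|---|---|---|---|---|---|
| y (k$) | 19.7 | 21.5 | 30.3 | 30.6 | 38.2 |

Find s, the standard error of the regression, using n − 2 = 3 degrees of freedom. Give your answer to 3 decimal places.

s = 2.121

x=3: ŷ = 14 + 1.9·3 = 19.7; e = 19.7 − 19.7 = 0
x=5: ŷ = 14 + 1.9·5 = 23.5; e = 21.5 − 23.5 = -2
x=7: ŷ = 14 + 1.9·7 = 27.3; e = 30.3 − 27.3 = 3
x=9: ŷ = 14 + 1.9·9 = 31.1; e = 30.6 − 31.1 = -0.5
x=13: ŷ = 14 + 1.9·13 = 38.7; e = 38.2 − 38.7 = -0.5
SSE = 0 + 4 + 9 + 0.25 + 0.25 = 13.5
s = √(13.5/3) = √4.5 ≈ 2.121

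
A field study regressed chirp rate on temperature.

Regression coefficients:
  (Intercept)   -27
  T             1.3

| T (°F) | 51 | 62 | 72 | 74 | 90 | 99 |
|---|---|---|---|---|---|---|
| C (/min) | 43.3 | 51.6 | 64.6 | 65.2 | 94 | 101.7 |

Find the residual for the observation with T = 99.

e = 0

Ĉ = -27 + 1.3·99 = 101.7
e = 101.7 − 101.7 = 0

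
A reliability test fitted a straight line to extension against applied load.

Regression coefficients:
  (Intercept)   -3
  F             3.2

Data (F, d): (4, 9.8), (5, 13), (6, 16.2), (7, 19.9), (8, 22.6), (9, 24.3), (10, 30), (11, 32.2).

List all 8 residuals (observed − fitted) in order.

0, 0, 0, 0.5, 0, -1.5, 1, 0

F=4: d̂ = -3 + 3.2·4 = 9.8; r = 9.8 − 9.8 = 0
F=5: d̂ = -3 + 3.2·5 = 13; r = 13 − 13 = 0
F=6: d̂ = -3 + 3.2·6 = 16.2; r = 16.2 − 16.2 = 0
F=7: d̂ = -3 + 3.2·7 = 19.4; r = 19.9 − 19.4 = 0.5
F=8: d̂ = -3 + 3.2·8 = 22.6; r = 22.6 − 22.6 = 0
F=9: d̂ = -3 + 3.2·9 = 25.8; r = 24.3 − 25.8 = -1.5
F=10: d̂ = -3 + 3.2·10 = 29; r = 30 − 29 = 1
F=11: d̂ = -3 + 3.2·11 = 32.2; r = 32.2 − 32.2 = 0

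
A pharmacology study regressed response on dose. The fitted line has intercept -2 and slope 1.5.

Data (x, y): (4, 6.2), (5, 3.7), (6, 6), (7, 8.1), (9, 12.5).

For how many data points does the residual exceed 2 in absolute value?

1

x=4: ŷ = -2 + 1.5·4 = 4; e = 6.2 − 4 = 2.2
x=5: ŷ = -2 + 1.5·5 = 5.5; e = 3.7 − 5.5 = -1.8
x=6: ŷ = -2 + 1.5·6 = 7; e = 6 − 7 = -1
x=7: ŷ = -2 + 1.5·7 = 8.5; e = 8.1 − 8.5 = -0.4
x=9: ŷ = -2 + 1.5·9 = 11.5; e = 12.5 − 11.5 = 1
|e| > 2: x=4 (|e|=2.2) → 1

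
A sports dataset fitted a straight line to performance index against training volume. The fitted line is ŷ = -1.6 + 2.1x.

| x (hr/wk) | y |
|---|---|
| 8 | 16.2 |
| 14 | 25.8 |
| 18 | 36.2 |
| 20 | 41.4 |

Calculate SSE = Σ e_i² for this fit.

x=8: ŷ = -1.6 + 2.1·8 = 15.2; e = 16.2 − 15.2 = 1
x=14: ŷ = -1.6 + 2.1·14 = 27.8; e = 25.8 − 27.8 = -2
x=18: ŷ = -1.6 + 2.1·18 = 36.2; e = 36.2 − 36.2 = 0
x=20: ŷ = -1.6 + 2.1·20 = 40.4; e = 41.4 − 40.4 = 1
SSE = 1 + 4 + 0 + 1 = 6

SSE = 6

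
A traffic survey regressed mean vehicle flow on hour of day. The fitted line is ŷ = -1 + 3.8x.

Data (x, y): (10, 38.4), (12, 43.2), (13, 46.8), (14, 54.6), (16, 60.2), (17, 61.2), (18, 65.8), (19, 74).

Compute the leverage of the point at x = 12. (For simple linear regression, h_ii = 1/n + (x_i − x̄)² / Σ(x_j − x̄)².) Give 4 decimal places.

h = 0.2450

x̄ = (10 + 12 + 13 + 14 + 16 + 17 + 18 + 19)/8 = 14.875
Σ(x − x̄)² = 23.7656 + 8.26562 + 3.51562 + 0.765625 + 1.26562 + 4.51562 + 9.76562 + 17.0156 = 68.875
h = 1/8 + (-2.875)²/68.875 = 0.125 + 0.120009 = 0.2450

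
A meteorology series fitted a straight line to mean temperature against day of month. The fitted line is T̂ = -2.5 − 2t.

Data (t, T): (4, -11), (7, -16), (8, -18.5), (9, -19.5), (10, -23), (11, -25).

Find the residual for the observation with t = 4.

T̂ = -2.5 − 2·4 = -10.5
r = -11 − (-10.5) = -0.5

r = -0.5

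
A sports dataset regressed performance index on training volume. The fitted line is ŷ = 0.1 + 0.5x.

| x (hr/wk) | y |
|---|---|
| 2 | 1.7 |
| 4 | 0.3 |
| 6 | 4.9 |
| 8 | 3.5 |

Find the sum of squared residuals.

SSE = 7.2

x=2: ŷ = 0.1 + 0.5·2 = 1.1; e = 1.7 − 1.1 = 0.6
x=4: ŷ = 0.1 + 0.5·4 = 2.1; e = 0.3 − 2.1 = -1.8
x=6: ŷ = 0.1 + 0.5·6 = 3.1; e = 4.9 − 3.1 = 1.8
x=8: ŷ = 0.1 + 0.5·8 = 4.1; e = 3.5 − 4.1 = -0.6
SSE = 0.36 + 3.24 + 3.24 + 0.36 = 7.2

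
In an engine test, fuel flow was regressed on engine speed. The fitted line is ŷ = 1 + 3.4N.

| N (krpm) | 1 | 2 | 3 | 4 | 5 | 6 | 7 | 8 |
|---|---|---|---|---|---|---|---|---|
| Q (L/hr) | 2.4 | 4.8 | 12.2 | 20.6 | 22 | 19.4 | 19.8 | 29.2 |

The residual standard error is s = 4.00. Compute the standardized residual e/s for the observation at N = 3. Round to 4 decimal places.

ŷ = 1 + 3.4·3 = 11.2
e = 12.2 − 11.2 = 1
e/s = 1 / 4.00 = 0.2500

0.2500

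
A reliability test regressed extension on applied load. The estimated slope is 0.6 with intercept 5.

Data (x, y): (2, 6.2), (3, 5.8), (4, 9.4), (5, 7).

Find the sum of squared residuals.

SSE = 6

x=2: ŷ = 5 + 0.6·2 = 6.2; r = 6.2 − 6.2 = 0
x=3: ŷ = 5 + 0.6·3 = 6.8; r = 5.8 − 6.8 = -1
x=4: ŷ = 5 + 0.6·4 = 7.4; r = 9.4 − 7.4 = 2
x=5: ŷ = 5 + 0.6·5 = 8; r = 7 − 8 = -1
SSE = 0 + 1 + 4 + 1 = 6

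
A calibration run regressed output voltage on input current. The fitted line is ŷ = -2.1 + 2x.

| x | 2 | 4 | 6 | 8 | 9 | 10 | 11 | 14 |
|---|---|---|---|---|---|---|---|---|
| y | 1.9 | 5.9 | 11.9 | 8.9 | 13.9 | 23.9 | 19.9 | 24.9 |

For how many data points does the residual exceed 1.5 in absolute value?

4

x=2: ŷ = -2.1 + 2·2 = 1.9; e = 1.9 − 1.9 = 0
x=4: ŷ = -2.1 + 2·4 = 5.9; e = 5.9 − 5.9 = 0
x=6: ŷ = -2.1 + 2·6 = 9.9; e = 11.9 − 9.9 = 2
x=8: ŷ = -2.1 + 2·8 = 13.9; e = 8.9 − 13.9 = -5
x=9: ŷ = -2.1 + 2·9 = 15.9; e = 13.9 − 15.9 = -2
x=10: ŷ = -2.1 + 2·10 = 17.9; e = 23.9 − 17.9 = 6
x=11: ŷ = -2.1 + 2·11 = 19.9; e = 19.9 − 19.9 = 0
x=14: ŷ = -2.1 + 2·14 = 25.9; e = 24.9 − 25.9 = -1
|e| > 1.5: x=6 (|e|=2), x=8 (|e|=5), x=9 (|e|=2), x=10 (|e|=6) → 4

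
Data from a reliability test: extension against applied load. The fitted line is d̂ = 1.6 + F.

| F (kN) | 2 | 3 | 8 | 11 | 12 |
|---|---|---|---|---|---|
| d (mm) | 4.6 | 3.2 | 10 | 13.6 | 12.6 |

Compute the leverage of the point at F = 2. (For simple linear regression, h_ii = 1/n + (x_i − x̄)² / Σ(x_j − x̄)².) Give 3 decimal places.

h = 0.527

F̄ = (2 + 3 + 8 + 11 + 12)/5 = 7.2
Σ(F − F̄)² = 27.04 + 17.64 + 0.64 + 14.44 + 23.04 = 82.8
h = 1/5 + (-5.2)²/82.8 = 0.2 + 0.32657 = 0.527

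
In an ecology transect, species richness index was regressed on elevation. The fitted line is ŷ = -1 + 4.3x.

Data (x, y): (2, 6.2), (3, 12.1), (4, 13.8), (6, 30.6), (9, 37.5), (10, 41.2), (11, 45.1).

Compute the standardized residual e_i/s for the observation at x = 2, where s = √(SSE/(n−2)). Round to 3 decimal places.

x=2: ŷ = -1 + 4.3·2 = 7.6; e = 6.2 − 7.6 = -1.4
x=3: ŷ = -1 + 4.3·3 = 11.9; e = 12.1 − 11.9 = 0.2
x=4: ŷ = -1 + 4.3·4 = 16.2; e = 13.8 − 16.2 = -2.4
x=6: ŷ = -1 + 4.3·6 = 24.8; e = 30.6 − 24.8 = 5.8
x=9: ŷ = -1 + 4.3·9 = 37.7; e = 37.5 − 37.7 = -0.2
x=10: ŷ = -1 + 4.3·10 = 42; e = 41.2 − 42 = -0.8
x=11: ŷ = -1 + 4.3·11 = 46.3; e = 45.1 − 46.3 = -1.2
SSE = 1.96 + 0.04 + 5.76 + 33.64 + 0.04 + 0.64 + 1.44 = 43.52
s = √(43.52/5) = 2.95025
e/s = -1.4 / 2.95025 = -0.475

-0.475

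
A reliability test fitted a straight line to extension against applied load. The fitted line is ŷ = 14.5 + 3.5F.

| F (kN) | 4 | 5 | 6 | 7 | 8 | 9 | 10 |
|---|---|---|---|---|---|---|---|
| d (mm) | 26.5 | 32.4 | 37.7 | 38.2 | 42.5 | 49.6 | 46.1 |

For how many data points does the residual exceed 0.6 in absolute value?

F=4: ŷ = 14.5 + 3.5·4 = 28.5; r = 26.5 − 28.5 = -2
F=5: ŷ = 14.5 + 3.5·5 = 32; r = 32.4 − 32 = 0.4
F=6: ŷ = 14.5 + 3.5·6 = 35.5; r = 37.7 − 35.5 = 2.2
F=7: ŷ = 14.5 + 3.5·7 = 39; r = 38.2 − 39 = -0.8
F=8: ŷ = 14.5 + 3.5·8 = 42.5; r = 42.5 − 42.5 = 0
F=9: ŷ = 14.5 + 3.5·9 = 46; r = 49.6 − 46 = 3.6
F=10: ŷ = 14.5 + 3.5·10 = 49.5; r = 46.1 − 49.5 = -3.4
|r| > 0.6: F=4 (|r|=2), F=6 (|r|=2.2), F=7 (|r|=0.8), F=9 (|r|=3.6), F=10 (|r|=3.4) → 5

5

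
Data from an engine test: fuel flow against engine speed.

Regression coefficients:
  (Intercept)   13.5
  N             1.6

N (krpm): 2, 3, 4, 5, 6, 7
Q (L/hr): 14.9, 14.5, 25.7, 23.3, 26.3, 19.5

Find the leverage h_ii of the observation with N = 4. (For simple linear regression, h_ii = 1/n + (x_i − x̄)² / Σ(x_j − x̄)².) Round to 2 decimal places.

N̄ = (2 + 3 + 4 + 5 + 6 + 7)/6 = 4.5
Σ(N − N̄)² = 6.25 + 2.25 + 0.25 + 0.25 + 2.25 + 6.25 = 17.5
h = 1/6 + (-0.5)²/17.5 = 0.166667 + 0.0142857 = 0.18

h = 0.18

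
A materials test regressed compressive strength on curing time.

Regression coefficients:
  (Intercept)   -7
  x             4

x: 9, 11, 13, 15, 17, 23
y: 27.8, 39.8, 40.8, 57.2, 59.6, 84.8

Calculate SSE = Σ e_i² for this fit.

x=9: ŷ = -7 + 4·9 = 29; e = 27.8 − 29 = -1.2
x=11: ŷ = -7 + 4·11 = 37; e = 39.8 − 37 = 2.8
x=13: ŷ = -7 + 4·13 = 45; e = 40.8 − 45 = -4.2
x=15: ŷ = -7 + 4·15 = 53; e = 57.2 − 53 = 4.2
x=17: ŷ = -7 + 4·17 = 61; e = 59.6 − 61 = -1.4
x=23: ŷ = -7 + 4·23 = 85; e = 84.8 − 85 = -0.2
SSE = 1.44 + 7.84 + 17.64 + 17.64 + 1.96 + 0.04 = 46.56

SSE = 46.56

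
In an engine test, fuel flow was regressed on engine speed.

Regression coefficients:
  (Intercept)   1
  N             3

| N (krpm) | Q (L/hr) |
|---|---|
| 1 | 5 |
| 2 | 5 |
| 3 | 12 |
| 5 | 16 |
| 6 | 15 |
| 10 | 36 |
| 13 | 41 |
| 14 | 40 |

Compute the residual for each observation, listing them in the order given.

1, -2, 2, 0, -4, 5, 1, -3

N=1: Q̂ = 1 + 3·1 = 4; r = 5 − 4 = 1
N=2: Q̂ = 1 + 3·2 = 7; r = 5 − 7 = -2
N=3: Q̂ = 1 + 3·3 = 10; r = 12 − 10 = 2
N=5: Q̂ = 1 + 3·5 = 16; r = 16 − 16 = 0
N=6: Q̂ = 1 + 3·6 = 19; r = 15 − 19 = -4
N=10: Q̂ = 1 + 3·10 = 31; r = 36 − 31 = 5
N=13: Q̂ = 1 + 3·13 = 40; r = 41 − 40 = 1
N=14: Q̂ = 1 + 3·14 = 43; r = 40 − 43 = -3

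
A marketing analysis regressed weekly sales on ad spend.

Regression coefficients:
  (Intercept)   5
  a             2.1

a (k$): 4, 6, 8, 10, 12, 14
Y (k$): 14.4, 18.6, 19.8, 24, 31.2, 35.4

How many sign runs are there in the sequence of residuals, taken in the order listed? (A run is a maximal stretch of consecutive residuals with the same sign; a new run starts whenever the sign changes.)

3 runs

a=4: ŷ = 5 + 2.1·4 = 13.4; r = 14.4 − 13.4 = 1
a=6: ŷ = 5 + 2.1·6 = 17.6; r = 18.6 − 17.6 = 1
a=8: ŷ = 5 + 2.1·8 = 21.8; r = 19.8 − 21.8 = -2
a=10: ŷ = 5 + 2.1·10 = 26; r = 24 − 26 = -2
a=12: ŷ = 5 + 2.1·12 = 30.2; r = 31.2 − 30.2 = 1
a=14: ŷ = 5 + 2.1·14 = 34.4; r = 35.4 − 34.4 = 1
Signs: + + − − + +
Runs: +×2, −×2, +×2 → 3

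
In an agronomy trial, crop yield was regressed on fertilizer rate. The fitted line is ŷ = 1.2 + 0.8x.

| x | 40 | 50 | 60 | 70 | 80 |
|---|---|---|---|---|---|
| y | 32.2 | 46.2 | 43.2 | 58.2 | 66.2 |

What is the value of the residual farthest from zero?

e = -6

x=40: ŷ = 1.2 + 0.8·40 = 33.2; e = 32.2 − 33.2 = -1
x=50: ŷ = 1.2 + 0.8·50 = 41.2; e = 46.2 − 41.2 = 5
x=60: ŷ = 1.2 + 0.8·60 = 49.2; e = 43.2 − 49.2 = -6
x=70: ŷ = 1.2 + 0.8·70 = 57.2; e = 58.2 − 57.2 = 1
x=80: ŷ = 1.2 + 0.8·80 = 65.2; e = 66.2 − 65.2 = 1
Largest |e| is 6 at x = 60, residual -6.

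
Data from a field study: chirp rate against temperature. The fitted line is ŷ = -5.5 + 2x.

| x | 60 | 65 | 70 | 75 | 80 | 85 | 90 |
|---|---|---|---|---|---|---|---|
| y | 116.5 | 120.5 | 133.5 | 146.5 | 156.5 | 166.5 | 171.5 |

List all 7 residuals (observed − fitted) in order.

2, -4, -1, 2, 2, 2, -3

x=60: ŷ = -5.5 + 2·60 = 114.5; e = 116.5 − 114.5 = 2
x=65: ŷ = -5.5 + 2·65 = 124.5; e = 120.5 − 124.5 = -4
x=70: ŷ = -5.5 + 2·70 = 134.5; e = 133.5 − 134.5 = -1
x=75: ŷ = -5.5 + 2·75 = 144.5; e = 146.5 − 144.5 = 2
x=80: ŷ = -5.5 + 2·80 = 154.5; e = 156.5 − 154.5 = 2
x=85: ŷ = -5.5 + 2·85 = 164.5; e = 166.5 − 164.5 = 2
x=90: ŷ = -5.5 + 2·90 = 174.5; e = 171.5 − 174.5 = -3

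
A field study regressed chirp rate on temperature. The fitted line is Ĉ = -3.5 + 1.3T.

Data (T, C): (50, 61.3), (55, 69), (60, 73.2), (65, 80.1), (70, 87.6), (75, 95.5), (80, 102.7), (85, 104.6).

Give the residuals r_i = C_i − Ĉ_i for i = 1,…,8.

T=50: Ĉ = -3.5 + 1.3·50 = 61.5; r = 61.3 − 61.5 = -0.2
T=55: Ĉ = -3.5 + 1.3·55 = 68; r = 69 − 68 = 1
T=60: Ĉ = -3.5 + 1.3·60 = 74.5; r = 73.2 − 74.5 = -1.3
T=65: Ĉ = -3.5 + 1.3·65 = 81; r = 80.1 − 81 = -0.9
T=70: Ĉ = -3.5 + 1.3·70 = 87.5; r = 87.6 − 87.5 = 0.1
T=75: Ĉ = -3.5 + 1.3·75 = 94; r = 95.5 − 94 = 1.5
T=80: Ĉ = -3.5 + 1.3·80 = 100.5; r = 102.7 − 100.5 = 2.2
T=85: Ĉ = -3.5 + 1.3·85 = 107; r = 104.6 − 107 = -2.4

-0.2, 1, -1.3, -0.9, 0.1, 1.5, 2.2, -2.4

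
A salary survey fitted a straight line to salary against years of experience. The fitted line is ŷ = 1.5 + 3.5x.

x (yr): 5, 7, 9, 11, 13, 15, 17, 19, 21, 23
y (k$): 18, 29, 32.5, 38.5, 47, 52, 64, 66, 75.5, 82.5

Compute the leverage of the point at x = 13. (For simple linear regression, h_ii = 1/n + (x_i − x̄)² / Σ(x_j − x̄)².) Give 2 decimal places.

x̄ = (5 + 7 + 9 + 11 + 13 + 15 + 17 + 19 + 21 + 23)/10 = 14
Σ(x − x̄)² = 81 + 49 + 25 + 9 + 1 + 1 + 9 + 25 + 49 + 81 = 330
h = 1/10 + (-1)²/330 = 0.1 + 0.0030303 = 0.10

h = 0.10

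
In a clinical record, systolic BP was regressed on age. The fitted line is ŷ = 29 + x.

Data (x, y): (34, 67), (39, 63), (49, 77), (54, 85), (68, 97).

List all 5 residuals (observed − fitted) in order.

4, -5, -1, 2, 0

x=34: ŷ = 29 + 34 = 63; r = 67 − 63 = 4
x=39: ŷ = 29 + 39 = 68; r = 63 − 68 = -5
x=49: ŷ = 29 + 49 = 78; r = 77 − 78 = -1
x=54: ŷ = 29 + 54 = 83; r = 85 − 83 = 2
x=68: ŷ = 29 + 68 = 97; r = 97 − 97 = 0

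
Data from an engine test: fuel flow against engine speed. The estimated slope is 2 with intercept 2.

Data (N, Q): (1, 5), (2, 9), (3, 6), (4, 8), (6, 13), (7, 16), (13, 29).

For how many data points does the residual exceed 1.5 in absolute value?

3

N=1: Q̂ = 2 + 2·1 = 4; e = 5 − 4 = 1
N=2: Q̂ = 2 + 2·2 = 6; e = 9 − 6 = 3
N=3: Q̂ = 2 + 2·3 = 8; e = 6 − 8 = -2
N=4: Q̂ = 2 + 2·4 = 10; e = 8 − 10 = -2
N=6: Q̂ = 2 + 2·6 = 14; e = 13 − 14 = -1
N=7: Q̂ = 2 + 2·7 = 16; e = 16 − 16 = 0
N=13: Q̂ = 2 + 2·13 = 28; e = 29 − 28 = 1
|e| > 1.5: N=2 (|e|=3), N=3 (|e|=2), N=4 (|e|=2) → 3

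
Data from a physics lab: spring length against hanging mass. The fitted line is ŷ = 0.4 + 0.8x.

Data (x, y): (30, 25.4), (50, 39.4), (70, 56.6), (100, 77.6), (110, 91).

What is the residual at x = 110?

r = 2.6

ŷ = 0.4 + 0.8·110 = 88.4
r = 91 − 88.4 = 2.6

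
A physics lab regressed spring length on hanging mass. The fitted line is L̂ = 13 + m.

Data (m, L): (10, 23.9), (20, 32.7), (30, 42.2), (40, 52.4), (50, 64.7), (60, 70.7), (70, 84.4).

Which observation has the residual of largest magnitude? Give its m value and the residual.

m=10: L̂ = 13 + 10 = 23; e = 23.9 − 23 = 0.9
m=20: L̂ = 13 + 20 = 33; e = 32.7 − 33 = -0.3
m=30: L̂ = 13 + 30 = 43; e = 42.2 − 43 = -0.8
m=40: L̂ = 13 + 40 = 53; e = 52.4 − 53 = -0.6
m=50: L̂ = 13 + 50 = 63; e = 64.7 − 63 = 1.7
m=60: L̂ = 13 + 60 = 73; e = 70.7 − 73 = -2.3
m=70: L̂ = 13 + 70 = 83; e = 84.4 − 83 = 1.4
Largest |e| is 2.3 at m = 60, residual -2.3.

m = 60, e = -2.3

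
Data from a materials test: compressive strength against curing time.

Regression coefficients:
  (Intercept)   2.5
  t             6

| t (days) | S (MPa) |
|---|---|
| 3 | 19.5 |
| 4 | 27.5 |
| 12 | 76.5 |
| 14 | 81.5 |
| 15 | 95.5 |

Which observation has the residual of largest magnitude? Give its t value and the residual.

t=3: Ŝ = 2.5 + 6·3 = 20.5; e = 19.5 − 20.5 = -1
t=4: Ŝ = 2.5 + 6·4 = 26.5; e = 27.5 − 26.5 = 1
t=12: Ŝ = 2.5 + 6·12 = 74.5; e = 76.5 − 74.5 = 2
t=14: Ŝ = 2.5 + 6·14 = 86.5; e = 81.5 − 86.5 = -5
t=15: Ŝ = 2.5 + 6·15 = 92.5; e = 95.5 − 92.5 = 3
Largest |e| is 5 at t = 14, residual -5.

t = 14, e = -5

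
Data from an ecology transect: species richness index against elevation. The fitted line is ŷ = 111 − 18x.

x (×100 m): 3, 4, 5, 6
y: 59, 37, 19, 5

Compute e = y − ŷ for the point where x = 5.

e = -2

ŷ = 111 − 18·5 = 21
e = 19 − 21 = -2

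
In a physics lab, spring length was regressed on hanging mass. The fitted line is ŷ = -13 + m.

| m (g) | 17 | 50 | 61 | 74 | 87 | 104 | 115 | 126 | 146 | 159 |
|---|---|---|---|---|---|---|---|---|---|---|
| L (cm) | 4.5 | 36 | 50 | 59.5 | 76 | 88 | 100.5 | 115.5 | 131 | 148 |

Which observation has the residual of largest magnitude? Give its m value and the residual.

m = 104, e = -3

m=17: ŷ = -13 + 17 = 4; e = 4.5 − 4 = 0.5
m=50: ŷ = -13 + 50 = 37; e = 36 − 37 = -1
m=61: ŷ = -13 + 61 = 48; e = 50 − 48 = 2
m=74: ŷ = -13 + 74 = 61; e = 59.5 − 61 = -1.5
m=87: ŷ = -13 + 87 = 74; e = 76 − 74 = 2
m=104: ŷ = -13 + 104 = 91; e = 88 − 91 = -3
m=115: ŷ = -13 + 115 = 102; e = 100.5 − 102 = -1.5
m=126: ŷ = -13 + 126 = 113; e = 115.5 − 113 = 2.5
m=146: ŷ = -13 + 146 = 133; e = 131 − 133 = -2
m=159: ŷ = -13 + 159 = 146; e = 148 − 146 = 2
Largest |e| is 3 at m = 104, residual -3.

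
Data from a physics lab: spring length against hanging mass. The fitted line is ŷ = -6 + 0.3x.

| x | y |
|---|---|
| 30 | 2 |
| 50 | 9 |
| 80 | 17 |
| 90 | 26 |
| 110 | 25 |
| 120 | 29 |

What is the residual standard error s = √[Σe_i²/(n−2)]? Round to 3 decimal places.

x=30: ŷ = -6 + 0.3·30 = 3; e = 2 − 3 = -1
x=50: ŷ = -6 + 0.3·50 = 9; e = 9 − 9 = 0
x=80: ŷ = -6 + 0.3·80 = 18; e = 17 − 18 = -1
x=90: ŷ = -6 + 0.3·90 = 21; e = 26 − 21 = 5
x=110: ŷ = -6 + 0.3·110 = 27; e = 25 − 27 = -2
x=120: ŷ = -6 + 0.3·120 = 30; e = 29 − 30 = -1
SSE = 1 + 0 + 1 + 25 + 4 + 1 = 32
s = √(32/4) = √8 ≈ 2.828

s = 2.828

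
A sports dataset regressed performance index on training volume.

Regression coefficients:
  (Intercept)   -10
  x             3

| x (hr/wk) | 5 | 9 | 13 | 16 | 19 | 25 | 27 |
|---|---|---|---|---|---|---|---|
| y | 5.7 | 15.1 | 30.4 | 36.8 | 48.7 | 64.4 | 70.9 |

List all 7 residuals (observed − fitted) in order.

x=5: ŷ = -10 + 3·5 = 5; e = 5.7 − 5 = 0.7
x=9: ŷ = -10 + 3·9 = 17; e = 15.1 − 17 = -1.9
x=13: ŷ = -10 + 3·13 = 29; e = 30.4 − 29 = 1.4
x=16: ŷ = -10 + 3·16 = 38; e = 36.8 − 38 = -1.2
x=19: ŷ = -10 + 3·19 = 47; e = 48.7 − 47 = 1.7
x=25: ŷ = -10 + 3·25 = 65; e = 64.4 − 65 = -0.6
x=27: ŷ = -10 + 3·27 = 71; e = 70.9 − 71 = -0.1

0.7, -1.9, 1.4, -1.2, 1.7, -0.6, -0.1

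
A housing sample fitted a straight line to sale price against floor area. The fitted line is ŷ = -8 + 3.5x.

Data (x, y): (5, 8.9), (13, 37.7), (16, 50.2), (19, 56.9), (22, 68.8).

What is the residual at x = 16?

e = 2.2

ŷ = -8 + 3.5·16 = 48
e = 50.2 − 48 = 2.2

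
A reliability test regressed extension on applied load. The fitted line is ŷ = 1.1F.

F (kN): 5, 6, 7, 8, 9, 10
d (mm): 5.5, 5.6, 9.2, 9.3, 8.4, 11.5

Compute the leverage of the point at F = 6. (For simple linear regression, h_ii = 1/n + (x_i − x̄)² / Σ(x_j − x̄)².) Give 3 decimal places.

h = 0.295

F̄ = (5 + 6 + 7 + 8 + 9 + 10)/6 = 7.5
Σ(F − F̄)² = 6.25 + 2.25 + 0.25 + 0.25 + 2.25 + 6.25 = 17.5
h = 1/6 + (-1.5)²/17.5 = 0.166667 + 0.128571 = 0.295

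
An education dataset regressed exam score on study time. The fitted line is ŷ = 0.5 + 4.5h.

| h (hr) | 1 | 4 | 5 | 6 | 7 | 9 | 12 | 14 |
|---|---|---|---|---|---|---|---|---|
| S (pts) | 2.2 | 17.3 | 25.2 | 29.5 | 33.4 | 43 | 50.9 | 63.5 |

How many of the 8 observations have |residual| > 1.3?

6

h=1: ŷ = 0.5 + 4.5·1 = 5; e = 2.2 − 5 = -2.8
h=4: ŷ = 0.5 + 4.5·4 = 18.5; e = 17.3 − 18.5 = -1.2
h=5: ŷ = 0.5 + 4.5·5 = 23; e = 25.2 − 23 = 2.2
h=6: ŷ = 0.5 + 4.5·6 = 27.5; e = 29.5 − 27.5 = 2
h=7: ŷ = 0.5 + 4.5·7 = 32; e = 33.4 − 32 = 1.4
h=9: ŷ = 0.5 + 4.5·9 = 41; e = 43 − 41 = 2
h=12: ŷ = 0.5 + 4.5·12 = 54.5; e = 50.9 − 54.5 = -3.6
h=14: ŷ = 0.5 + 4.5·14 = 63.5; e = 63.5 − 63.5 = 0
|e| > 1.3: h=1 (|e|=2.8), h=5 (|e|=2.2), h=6 (|e|=2), h=7 (|e|=1.4), h=9 (|e|=2), h=12 (|e|=3.6) → 6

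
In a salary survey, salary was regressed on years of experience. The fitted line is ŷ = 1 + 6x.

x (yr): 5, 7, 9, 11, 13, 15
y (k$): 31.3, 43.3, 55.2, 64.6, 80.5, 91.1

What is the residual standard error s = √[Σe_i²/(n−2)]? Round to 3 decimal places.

s = 1.435

x=5: ŷ = 1 + 6·5 = 31; e = 31.3 − 31 = 0.3
x=7: ŷ = 1 + 6·7 = 43; e = 43.3 − 43 = 0.3
x=9: ŷ = 1 + 6·9 = 55; e = 55.2 − 55 = 0.2
x=11: ŷ = 1 + 6·11 = 67; e = 64.6 − 67 = -2.4
x=13: ŷ = 1 + 6·13 = 79; e = 80.5 − 79 = 1.5
x=15: ŷ = 1 + 6·15 = 91; e = 91.1 − 91 = 0.1
SSE = 0.09 + 0.09 + 0.04 + 5.76 + 2.25 + 0.01 = 8.24
s = √(8.24/4) = √2.06 ≈ 1.435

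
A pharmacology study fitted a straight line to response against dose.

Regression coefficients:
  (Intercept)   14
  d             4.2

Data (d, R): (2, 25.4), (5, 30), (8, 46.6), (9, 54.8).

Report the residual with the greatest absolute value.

d=2: R̂ = 14 + 4.2·2 = 22.4; e = 25.4 − 22.4 = 3
d=5: R̂ = 14 + 4.2·5 = 35; e = 30 − 35 = -5
d=8: R̂ = 14 + 4.2·8 = 47.6; e = 46.6 − 47.6 = -1
d=9: R̂ = 14 + 4.2·9 = 51.8; e = 54.8 − 51.8 = 3
Largest |e| is 5 at d = 5, residual -5.

e = -5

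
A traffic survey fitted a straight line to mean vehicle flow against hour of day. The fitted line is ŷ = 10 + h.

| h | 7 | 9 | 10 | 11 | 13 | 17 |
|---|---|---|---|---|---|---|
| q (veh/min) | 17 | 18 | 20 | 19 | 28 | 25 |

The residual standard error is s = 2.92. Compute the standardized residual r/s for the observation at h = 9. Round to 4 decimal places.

ŷ = 10 + 9 = 19
r = 18 − 19 = -1
r/s = -1 / 2.92 = -0.3425

-0.3425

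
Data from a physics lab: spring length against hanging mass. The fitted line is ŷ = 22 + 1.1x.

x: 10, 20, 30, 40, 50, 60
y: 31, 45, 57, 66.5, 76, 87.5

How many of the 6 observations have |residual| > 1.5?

2

x=10: ŷ = 22 + 1.1·10 = 33; r = 31 − 33 = -2
x=20: ŷ = 22 + 1.1·20 = 44; r = 45 − 44 = 1
x=30: ŷ = 22 + 1.1·30 = 55; r = 57 − 55 = 2
x=40: ŷ = 22 + 1.1·40 = 66; r = 66.5 − 66 = 0.5
x=50: ŷ = 22 + 1.1·50 = 77; r = 76 − 77 = -1
x=60: ŷ = 22 + 1.1·60 = 88; r = 87.5 − 88 = -0.5
|r| > 1.5: x=10 (|r|=2), x=30 (|r|=2) → 2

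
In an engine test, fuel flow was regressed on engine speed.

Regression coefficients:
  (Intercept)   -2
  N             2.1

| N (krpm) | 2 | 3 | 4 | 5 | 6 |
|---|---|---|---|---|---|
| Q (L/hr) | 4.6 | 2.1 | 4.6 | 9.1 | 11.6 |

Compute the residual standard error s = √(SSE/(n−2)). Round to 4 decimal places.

s = 2.2509

N=2: ŷ = -2 + 2.1·2 = 2.2; r = 4.6 − 2.2 = 2.4
N=3: ŷ = -2 + 2.1·3 = 4.3; r = 2.1 − 4.3 = -2.2
N=4: ŷ = -2 + 2.1·4 = 6.4; r = 4.6 − 6.4 = -1.8
N=5: ŷ = -2 + 2.1·5 = 8.5; r = 9.1 − 8.5 = 0.6
N=6: ŷ = -2 + 2.1·6 = 10.6; r = 11.6 − 10.6 = 1
SSE = 5.76 + 4.84 + 3.24 + 0.36 + 1 = 15.2
s = √(15.2/3) = √5.06667 ≈ 2.2509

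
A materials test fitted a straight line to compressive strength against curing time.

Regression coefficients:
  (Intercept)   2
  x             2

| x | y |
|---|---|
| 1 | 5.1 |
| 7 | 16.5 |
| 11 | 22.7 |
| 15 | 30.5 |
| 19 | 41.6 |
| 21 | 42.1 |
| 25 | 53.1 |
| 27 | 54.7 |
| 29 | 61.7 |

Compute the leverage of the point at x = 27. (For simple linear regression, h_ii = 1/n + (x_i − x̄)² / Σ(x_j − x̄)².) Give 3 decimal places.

h = 0.243

x̄ = (1 + 7 + 11 + 15 + 19 + 21 + 25 + 27 + 29)/9 = 17.2222
Σ(x − x̄)² = 263.16 + 104.494 + 38.716 + 4.93827 + 3.16049 + 14.2716 + 60.4938 + 95.6049 + 138.716 = 723.556
h = 1/9 + (9.77778)²/723.556 = 0.111111 + 0.132132 = 0.243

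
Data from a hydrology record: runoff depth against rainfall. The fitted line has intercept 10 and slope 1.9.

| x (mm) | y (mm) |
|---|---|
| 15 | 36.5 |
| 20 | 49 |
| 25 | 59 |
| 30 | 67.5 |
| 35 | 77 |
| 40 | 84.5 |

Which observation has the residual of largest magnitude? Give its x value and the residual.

x=15: ŷ = 10 + 1.9·15 = 38.5; e = 36.5 − 38.5 = -2
x=20: ŷ = 10 + 1.9·20 = 48; e = 49 − 48 = 1
x=25: ŷ = 10 + 1.9·25 = 57.5; e = 59 − 57.5 = 1.5
x=30: ŷ = 10 + 1.9·30 = 67; e = 67.5 − 67 = 0.5
x=35: ŷ = 10 + 1.9·35 = 76.5; e = 77 − 76.5 = 0.5
x=40: ŷ = 10 + 1.9·40 = 86; e = 84.5 − 86 = -1.5
Largest |e| is 2 at x = 15, residual -2.

x = 15, e = -2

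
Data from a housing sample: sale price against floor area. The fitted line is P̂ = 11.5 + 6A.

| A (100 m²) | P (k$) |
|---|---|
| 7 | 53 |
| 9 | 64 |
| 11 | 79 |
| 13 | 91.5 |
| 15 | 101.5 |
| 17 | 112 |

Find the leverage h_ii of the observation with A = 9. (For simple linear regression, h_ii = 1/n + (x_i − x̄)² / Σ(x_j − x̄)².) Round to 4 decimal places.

h = 0.2952

Ā = (7 + 9 + 11 + 13 + 15 + 17)/6 = 12
Σ(A − Ā)² = 25 + 9 + 1 + 1 + 9 + 25 = 70
h = 1/6 + (-3)²/70 = 0.166667 + 0.128571 = 0.2952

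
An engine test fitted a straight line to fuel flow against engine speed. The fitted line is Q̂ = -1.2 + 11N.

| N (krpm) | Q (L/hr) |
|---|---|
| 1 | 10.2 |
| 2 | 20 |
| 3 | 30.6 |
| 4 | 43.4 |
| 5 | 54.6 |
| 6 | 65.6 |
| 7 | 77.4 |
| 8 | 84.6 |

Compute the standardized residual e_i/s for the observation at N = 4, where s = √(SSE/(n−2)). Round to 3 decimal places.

N=1: Q̂ = -1.2 + 11·1 = 9.8; e = 10.2 − 9.8 = 0.4
N=2: Q̂ = -1.2 + 11·2 = 20.8; e = 20 − 20.8 = -0.8
N=3: Q̂ = -1.2 + 11·3 = 31.8; e = 30.6 − 31.8 = -1.2
N=4: Q̂ = -1.2 + 11·4 = 42.8; e = 43.4 − 42.8 = 0.6
N=5: Q̂ = -1.2 + 11·5 = 53.8; e = 54.6 − 53.8 = 0.8
N=6: Q̂ = -1.2 + 11·6 = 64.8; e = 65.6 − 64.8 = 0.8
N=7: Q̂ = -1.2 + 11·7 = 75.8; e = 77.4 − 75.8 = 1.6
N=8: Q̂ = -1.2 + 11·8 = 86.8; e = 84.6 − 86.8 = -2.2
SSE = 0.16 + 0.64 + 1.44 + 0.36 + 0.64 + 0.64 + 2.56 + 4.84 = 11.28
s = √(11.28/6) = 1.37113
e/s = 0.6 / 1.37113 = 0.438

0.438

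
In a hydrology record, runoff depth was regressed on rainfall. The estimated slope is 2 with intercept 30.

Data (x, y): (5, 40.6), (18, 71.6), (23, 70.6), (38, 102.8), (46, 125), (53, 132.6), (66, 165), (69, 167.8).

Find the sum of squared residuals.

x=5: ŷ = 30 + 2·5 = 40; r = 40.6 − 40 = 0.6
x=18: ŷ = 30 + 2·18 = 66; r = 71.6 − 66 = 5.6
x=23: ŷ = 30 + 2·23 = 76; r = 70.6 − 76 = -5.4
x=38: ŷ = 30 + 2·38 = 106; r = 102.8 − 106 = -3.2
x=46: ŷ = 30 + 2·46 = 122; r = 125 − 122 = 3
x=53: ŷ = 30 + 2·53 = 136; r = 132.6 − 136 = -3.4
x=66: ŷ = 30 + 2·66 = 162; r = 165 − 162 = 3
x=69: ŷ = 30 + 2·69 = 168; r = 167.8 − 168 = -0.2
SSE = 0.36 + 31.36 + 29.16 + 10.24 + 9 + 11.56 + 9 + 0.04 = 100.72

SSE = 100.72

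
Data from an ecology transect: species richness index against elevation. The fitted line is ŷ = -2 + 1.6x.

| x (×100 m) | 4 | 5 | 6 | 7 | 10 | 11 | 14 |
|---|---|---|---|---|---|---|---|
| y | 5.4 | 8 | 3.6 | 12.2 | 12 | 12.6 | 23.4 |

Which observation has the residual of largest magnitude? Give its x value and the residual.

x=4: ŷ = -2 + 1.6·4 = 4.4; r = 5.4 − 4.4 = 1
x=5: ŷ = -2 + 1.6·5 = 6; r = 8 − 6 = 2
x=6: ŷ = -2 + 1.6·6 = 7.6; r = 3.6 − 7.6 = -4
x=7: ŷ = -2 + 1.6·7 = 9.2; r = 12.2 − 9.2 = 3
x=10: ŷ = -2 + 1.6·10 = 14; r = 12 − 14 = -2
x=11: ŷ = -2 + 1.6·11 = 15.6; r = 12.6 − 15.6 = -3
x=14: ŷ = -2 + 1.6·14 = 20.4; r = 23.4 − 20.4 = 3
Largest |r| is 4 at x = 6, residual -4.

x = 6, r = -4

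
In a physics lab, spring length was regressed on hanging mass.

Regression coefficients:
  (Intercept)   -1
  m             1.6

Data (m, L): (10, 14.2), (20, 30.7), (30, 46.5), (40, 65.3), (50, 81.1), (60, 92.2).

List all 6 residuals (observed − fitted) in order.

-0.8, -0.3, -0.5, 2.3, 2.1, -2.8

m=10: ŷ = -1 + 1.6·10 = 15; r = 14.2 − 15 = -0.8
m=20: ŷ = -1 + 1.6·20 = 31; r = 30.7 − 31 = -0.3
m=30: ŷ = -1 + 1.6·30 = 47; r = 46.5 − 47 = -0.5
m=40: ŷ = -1 + 1.6·40 = 63; r = 65.3 − 63 = 2.3
m=50: ŷ = -1 + 1.6·50 = 79; r = 81.1 − 79 = 2.1
m=60: ŷ = -1 + 1.6·60 = 95; r = 92.2 − 95 = -2.8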